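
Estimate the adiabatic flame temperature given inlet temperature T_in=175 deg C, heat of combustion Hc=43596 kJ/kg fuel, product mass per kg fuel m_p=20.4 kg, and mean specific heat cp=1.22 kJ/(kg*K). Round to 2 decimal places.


T_ad = T_in + Hc / (m_p * cp)
Denominator = 20.4 * 1.22 = 24.8880
Temperature rise = 43596 / 24.8880 = 1751.69 K
T_ad = 175 + 1751.69 = 1926.69 deg C


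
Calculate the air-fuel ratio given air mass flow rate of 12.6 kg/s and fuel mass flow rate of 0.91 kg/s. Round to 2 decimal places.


AFR = m_air / m_fuel
AFR = 12.6 / 0.91 = 13.85


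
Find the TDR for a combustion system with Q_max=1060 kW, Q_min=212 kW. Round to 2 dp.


TDR = Q_max / Q_min
TDR = 1060 / 212 = 5.00


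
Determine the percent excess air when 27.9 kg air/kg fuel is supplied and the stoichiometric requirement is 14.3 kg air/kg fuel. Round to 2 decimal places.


Excess air = actual - stoichiometric = 27.9 - 14.3 = 13.60 kg/kg fuel
Excess air % = (excess / stoich) * 100 = (13.60 / 14.3) * 100 = 95.10%


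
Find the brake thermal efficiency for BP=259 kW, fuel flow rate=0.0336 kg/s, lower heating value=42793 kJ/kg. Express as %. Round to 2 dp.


eta_BTE = (BP / (mf * LHV)) * 100
Denominator = 0.0336 * 42793 = 1437.8448 kW
eta_BTE = (259 / 1437.8448) * 100 = 18.01%


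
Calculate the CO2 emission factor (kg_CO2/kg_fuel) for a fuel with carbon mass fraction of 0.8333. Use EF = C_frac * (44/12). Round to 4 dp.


EF = C_frac * (M_CO2 / M_C)
EF = 0.8333 * (44/12)
EF = 0.8333 * 3.666667 = 3.0554 kg_CO2/kg_fuel


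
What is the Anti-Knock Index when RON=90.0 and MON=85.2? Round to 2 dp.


AKI = (RON + MON) / 2
AKI = (90.0 + 85.2) / 2
AKI = 175.2 / 2 = 87.60


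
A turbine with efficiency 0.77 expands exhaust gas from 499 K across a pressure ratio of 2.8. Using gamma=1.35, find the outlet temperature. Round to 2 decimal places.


T_out = T_in * (1 - eta * (1 - PR^(-(gamma-1)/gamma)))
Exponent = -(1.35-1)/1.35 = -0.25925926
PR^exp = 2.8^(-0.25925926) = 0.76572026
Factor = 1 - 0.77*(1 - 0.76572026) = 0.81960460
T_out = 499 * 0.81960460 = 408.98 K


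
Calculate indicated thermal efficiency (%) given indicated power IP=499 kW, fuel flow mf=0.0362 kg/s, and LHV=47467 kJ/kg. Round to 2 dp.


eta_ith = (IP / (mf * LHV)) * 100
Denominator = 0.0362 * 47467 = 1718.3054 kW
eta_ith = (499 / 1718.3054) * 100 = 29.04%


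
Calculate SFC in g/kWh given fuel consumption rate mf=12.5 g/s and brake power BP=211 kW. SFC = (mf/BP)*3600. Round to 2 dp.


SFC = (mf / BP) * 3600
Rate = 12.5 / 211 = 0.059242 g/(s*kW)
SFC = 0.059242 * 3600 = 213.27 g/kWh


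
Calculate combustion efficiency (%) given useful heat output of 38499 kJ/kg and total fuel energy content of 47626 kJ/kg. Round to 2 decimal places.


Efficiency = (Q_useful / Q_fuel) * 100
Efficiency = (38499 / 47626) * 100
Efficiency = 0.8084 * 100 = 80.84%


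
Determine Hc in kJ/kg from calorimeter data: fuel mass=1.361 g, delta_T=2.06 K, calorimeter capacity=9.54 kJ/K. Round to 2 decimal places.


Hc = C_cal * delta_T / m_fuel
Q_released = 9.54 * 2.06 = 19.6524 kJ
m_fuel = 1.361 g = 1.361/1000 kg = 0.001361 kg
Hc = 19.6524 / 0.001361 = 14439.68 kJ/kg


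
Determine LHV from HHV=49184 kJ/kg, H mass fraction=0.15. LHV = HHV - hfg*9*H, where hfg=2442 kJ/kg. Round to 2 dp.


LHV = HHV - hfg * 9 * H
Water correction = 2442 * 9 * 0.15 = 3296.700 kJ/kg
LHV = 49184 - 3296.700 = 45887.30 kJ/kg


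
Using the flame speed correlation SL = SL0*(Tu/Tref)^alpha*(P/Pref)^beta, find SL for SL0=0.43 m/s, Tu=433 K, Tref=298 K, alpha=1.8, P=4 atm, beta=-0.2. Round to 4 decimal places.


SL = SL0 * (Tu/Tref)^alpha * (P/Pref)^beta
T ratio = 433/298 = 1.45302013
(T ratio)^alpha = 1.45302013^1.8 = 1.959246
(P/Pref)^beta = 4^(-0.2) = 0.757858
SL = 0.43 * 1.959246 * 0.757858 = 0.6385 m/s


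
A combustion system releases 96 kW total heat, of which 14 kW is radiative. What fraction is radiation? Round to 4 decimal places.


f_rad = Q_rad / Q_total
f_rad = 14 / 96 = 0.1458


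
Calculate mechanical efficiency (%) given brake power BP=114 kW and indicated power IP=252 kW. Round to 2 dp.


eta_mech = (BP / IP) * 100
Ratio = 114 / 252 = 0.4524
eta_mech = 0.4524 * 100 = 45.24%


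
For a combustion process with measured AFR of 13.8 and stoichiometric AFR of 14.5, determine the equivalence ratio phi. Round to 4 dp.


phi = AFR_stoich / AFR_actual
phi = 14.5 / 13.8 = 1.0507


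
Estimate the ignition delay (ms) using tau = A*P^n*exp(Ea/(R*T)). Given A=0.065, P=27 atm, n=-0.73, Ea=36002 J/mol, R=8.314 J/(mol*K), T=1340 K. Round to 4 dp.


tau = A * P^n * exp(Ea/(R*T))
P^n = 27^(-0.73) = 0.09017880
Ea/(R*T) = 36002/(8.314*1340) = 3.231557
exp(Ea/(R*T)) = 25.319046
tau = 0.065 * 0.09017880 * 25.319046 = 0.1484 ms


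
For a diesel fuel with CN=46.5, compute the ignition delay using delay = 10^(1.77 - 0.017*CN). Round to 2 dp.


delay = 10^(1.77 - 0.017*CN)
Exponent = 1.77 - 0.017*46.5 = 0.9795
delay = 10^0.9795 = 9.54 ms


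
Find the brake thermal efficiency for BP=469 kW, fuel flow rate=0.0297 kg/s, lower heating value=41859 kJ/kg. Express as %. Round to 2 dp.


eta_BTE = (BP / (mf * LHV)) * 100
Denominator = 0.0297 * 41859 = 1243.2123 kW
eta_BTE = (469 / 1243.2123) * 100 = 37.72%


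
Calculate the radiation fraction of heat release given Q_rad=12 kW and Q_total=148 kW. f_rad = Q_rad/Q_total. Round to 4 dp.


f_rad = Q_rad / Q_total
f_rad = 12 / 148 = 0.0811


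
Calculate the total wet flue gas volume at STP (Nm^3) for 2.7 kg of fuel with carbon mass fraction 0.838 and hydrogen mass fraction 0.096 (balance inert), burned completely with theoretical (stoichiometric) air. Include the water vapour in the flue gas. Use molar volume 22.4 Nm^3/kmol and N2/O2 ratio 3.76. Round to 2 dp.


Per kg fuel: CO2 = (C/12 kmol)*22.4 = (0.838/12)*22.4 = 1.56427 Nm^3
Per kg fuel: H2O = (H/2 kmol)*22.4 = (0.096/2)*22.4 = 1.07520 Nm^3
O2 needed per kg fuel = C/12 + H/4 = 0.838/12 + 0.096/4 = 0.09383333 kmol
Per kg fuel: N2 = O2*3.76*22.4 = 0.09383333*3.76*22.4 = 7.90302 Nm^3
Total per kg = 1.56427 + 1.07520 + 7.90302 = 10.54249 Nm^3
Total = 10.54249 * 2.7 = 28.46 Nm^3


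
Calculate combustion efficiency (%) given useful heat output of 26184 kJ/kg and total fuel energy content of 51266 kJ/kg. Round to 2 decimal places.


Efficiency = (Q_useful / Q_fuel) * 100
Efficiency = (26184 / 51266) * 100
Efficiency = 0.5107 * 100 = 51.07%


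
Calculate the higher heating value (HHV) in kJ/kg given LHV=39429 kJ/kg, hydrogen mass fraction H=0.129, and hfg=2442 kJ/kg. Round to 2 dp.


HHV = LHV + hfg * 9 * H
Water addition = 2442 * 9 * 0.129 = 2835.162 kJ/kg
HHV = 39429 + 2835.162 = 42264.16 kJ/kg


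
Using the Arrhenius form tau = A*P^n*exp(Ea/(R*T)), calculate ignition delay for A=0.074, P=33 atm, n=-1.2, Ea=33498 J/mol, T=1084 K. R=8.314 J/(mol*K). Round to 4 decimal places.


tau = A * P^n * exp(Ea/(R*T))
P^n = 33^(-1.2) = 0.01505855
Ea/(R*T) = 33498/(8.314*1084) = 3.716889
exp(Ea/(R*T)) = 41.136214
tau = 0.074 * 0.01505855 * 41.136214 = 0.0458 ms


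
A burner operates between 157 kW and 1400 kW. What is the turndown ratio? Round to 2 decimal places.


TDR = Q_max / Q_min
TDR = 1400 / 157 = 8.92


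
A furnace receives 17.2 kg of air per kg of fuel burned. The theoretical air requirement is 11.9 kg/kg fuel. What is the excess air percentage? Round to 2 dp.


Excess air = actual - stoichiometric = 17.2 - 11.9 = 5.30 kg/kg fuel
Excess air % = (excess / stoich) * 100 = (5.30 / 11.9) * 100 = 44.54%


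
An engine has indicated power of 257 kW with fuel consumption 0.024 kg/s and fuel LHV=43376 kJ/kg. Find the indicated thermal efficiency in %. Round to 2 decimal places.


eta_ith = (IP / (mf * LHV)) * 100
Denominator = 0.024 * 43376 = 1041.0240 kW
eta_ith = (257 / 1041.0240) * 100 = 24.69%


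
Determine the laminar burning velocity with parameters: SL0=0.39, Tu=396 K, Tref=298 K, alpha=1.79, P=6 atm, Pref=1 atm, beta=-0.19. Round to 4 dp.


SL = SL0 * (Tu/Tref)^alpha * (P/Pref)^beta
T ratio = 396/298 = 1.32885906
(T ratio)^alpha = 1.32885906^1.79 = 1.663517
(P/Pref)^beta = 6^(-0.19) = 0.711461
SL = 0.39 * 1.663517 * 0.711461 = 0.4616 m/s


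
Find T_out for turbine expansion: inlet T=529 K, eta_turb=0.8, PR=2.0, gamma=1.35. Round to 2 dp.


T_out = T_in * (1 - eta * (1 - PR^(-(gamma-1)/gamma)))
Exponent = -(1.35-1)/1.35 = -0.25925926
PR^exp = 2.0^(-0.25925926) = 0.83551680
Factor = 1 - 0.8*(1 - 0.83551680) = 0.86841344
T_out = 529 * 0.86841344 = 459.39 K


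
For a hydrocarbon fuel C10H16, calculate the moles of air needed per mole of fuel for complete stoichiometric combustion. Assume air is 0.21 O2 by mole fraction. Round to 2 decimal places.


Balanced combustion: C10H16 + 14 O2 -> 10 CO2 + 8 H2O
O2 needed = C + H/4 = 10 + 16/4 = 14.00 moles
Air moles = O2 / 0.21 = 14.00 / 0.21 = 66.67 moles air


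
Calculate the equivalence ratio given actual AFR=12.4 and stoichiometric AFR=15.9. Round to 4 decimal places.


phi = AFR_stoich / AFR_actual
phi = 15.9 / 12.4 = 1.2823


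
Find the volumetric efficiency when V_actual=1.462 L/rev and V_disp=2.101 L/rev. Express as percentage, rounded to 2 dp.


eta_v = (V_actual / V_disp) * 100
Ratio = 1.462 / 2.101 = 0.6959
eta_v = 0.6959 * 100 = 69.59%


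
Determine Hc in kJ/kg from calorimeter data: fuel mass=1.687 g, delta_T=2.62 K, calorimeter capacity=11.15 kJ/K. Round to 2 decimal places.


Hc = C_cal * delta_T / m_fuel
Q_released = 11.15 * 2.62 = 29.2130 kJ
m_fuel = 1.687 g = 1.687/1000 kg = 0.001687 kg
Hc = 29.2130 / 0.001687 = 17316.54 kJ/kg


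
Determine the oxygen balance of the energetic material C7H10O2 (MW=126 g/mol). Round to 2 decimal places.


OB = -1600 * (2C + H/2 - O) / MW
Inner = 2*7 + 10/2 - 2 = 17.00
OB = -1600 * 17.00 / 126 = -215.87%


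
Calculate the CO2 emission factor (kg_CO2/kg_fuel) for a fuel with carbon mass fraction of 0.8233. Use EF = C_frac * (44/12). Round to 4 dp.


EF = C_frac * (M_CO2 / M_C)
EF = 0.8233 * (44/12)
EF = 0.8233 * 3.666667 = 3.0188 kg_CO2/kg_fuel


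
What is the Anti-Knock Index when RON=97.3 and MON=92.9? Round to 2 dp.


AKI = (RON + MON) / 2
AKI = (97.3 + 92.9) / 2
AKI = 190.2 / 2 = 95.10


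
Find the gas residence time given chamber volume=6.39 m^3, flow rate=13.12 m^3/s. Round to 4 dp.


tau = V / Q_flow
tau = 6.39 / 13.12 = 0.4870 s


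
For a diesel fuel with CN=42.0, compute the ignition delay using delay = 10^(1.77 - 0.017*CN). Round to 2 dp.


delay = 10^(1.77 - 0.017*CN)
Exponent = 1.77 - 0.017*42.0 = 1.0560
delay = 10^1.0560 = 11.38 ms


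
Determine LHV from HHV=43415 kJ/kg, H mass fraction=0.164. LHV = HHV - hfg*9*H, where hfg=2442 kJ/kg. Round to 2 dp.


LHV = HHV - hfg * 9 * H
Water correction = 2442 * 9 * 0.164 = 3604.392 kJ/kg
LHV = 43415 - 3604.392 = 39810.61 kJ/kg


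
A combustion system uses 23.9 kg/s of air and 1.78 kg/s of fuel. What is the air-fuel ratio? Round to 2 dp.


AFR = m_air / m_fuel
AFR = 23.9 / 1.78 = 13.43


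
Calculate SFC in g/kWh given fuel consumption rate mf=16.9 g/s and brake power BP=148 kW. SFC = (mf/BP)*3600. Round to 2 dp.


SFC = (mf / BP) * 3600
Rate = 16.9 / 148 = 0.114189 g/(s*kW)
SFC = 0.114189 * 3600 = 411.08 g/kWh


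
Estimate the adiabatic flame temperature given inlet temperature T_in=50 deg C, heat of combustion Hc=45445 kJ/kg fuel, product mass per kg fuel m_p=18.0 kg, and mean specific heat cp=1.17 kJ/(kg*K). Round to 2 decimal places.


T_ad = T_in + Hc / (m_p * cp)
Denominator = 18.0 * 1.17 = 21.0600
Temperature rise = 45445 / 21.0600 = 2157.88 K
T_ad = 50 + 2157.88 = 2207.88 deg C


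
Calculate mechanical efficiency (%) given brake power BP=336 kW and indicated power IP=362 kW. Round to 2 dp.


eta_mech = (BP / IP) * 100
Ratio = 336 / 362 = 0.9282
eta_mech = 0.9282 * 100 = 92.82%


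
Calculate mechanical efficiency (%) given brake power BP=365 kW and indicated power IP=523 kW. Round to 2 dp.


eta_mech = (BP / IP) * 100
Ratio = 365 / 523 = 0.6979
eta_mech = 0.6979 * 100 = 69.79%


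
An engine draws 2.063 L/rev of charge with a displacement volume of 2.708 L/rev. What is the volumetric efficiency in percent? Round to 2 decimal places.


eta_v = (V_actual / V_disp) * 100
Ratio = 2.063 / 2.708 = 0.7618
eta_v = 0.7618 * 100 = 76.18%


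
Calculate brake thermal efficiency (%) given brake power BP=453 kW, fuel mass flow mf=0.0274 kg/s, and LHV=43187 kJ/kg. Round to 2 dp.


eta_BTE = (BP / (mf * LHV)) * 100
Denominator = 0.0274 * 43187 = 1183.3238 kW
eta_BTE = (453 / 1183.3238) * 100 = 38.28%


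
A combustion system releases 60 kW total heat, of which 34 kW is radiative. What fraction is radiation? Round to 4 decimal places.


f_rad = Q_rad / Q_total
f_rad = 34 / 60 = 0.5667


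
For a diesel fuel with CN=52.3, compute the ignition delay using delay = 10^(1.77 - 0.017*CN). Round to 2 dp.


delay = 10^(1.77 - 0.017*CN)
Exponent = 1.77 - 0.017*52.3 = 0.8809
delay = 10^0.8809 = 7.60 ms


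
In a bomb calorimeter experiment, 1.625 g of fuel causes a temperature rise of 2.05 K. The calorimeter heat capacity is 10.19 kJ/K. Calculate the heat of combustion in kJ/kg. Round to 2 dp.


Hc = C_cal * delta_T / m_fuel
Q_released = 10.19 * 2.05 = 20.8895 kJ
m_fuel = 1.625 g = 1.625/1000 kg = 0.001625 kg
Hc = 20.8895 / 0.001625 = 12855.08 kJ/kg


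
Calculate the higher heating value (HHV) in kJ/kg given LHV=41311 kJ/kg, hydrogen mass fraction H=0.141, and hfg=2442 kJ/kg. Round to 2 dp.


HHV = LHV + hfg * 9 * H
Water addition = 2442 * 9 * 0.141 = 3098.898 kJ/kg
HHV = 41311 + 3098.898 = 44409.90 kJ/kg


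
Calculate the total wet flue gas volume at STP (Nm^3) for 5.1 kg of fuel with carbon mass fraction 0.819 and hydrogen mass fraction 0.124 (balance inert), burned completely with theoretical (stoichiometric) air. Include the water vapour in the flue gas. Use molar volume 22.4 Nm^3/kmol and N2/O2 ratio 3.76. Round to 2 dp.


Per kg fuel: CO2 = (C/12 kmol)*22.4 = (0.819/12)*22.4 = 1.52880 Nm^3
Per kg fuel: H2O = (H/2 kmol)*22.4 = (0.124/2)*22.4 = 1.38880 Nm^3
O2 needed per kg fuel = C/12 + H/4 = 0.819/12 + 0.124/4 = 0.09925000 kmol
Per kg fuel: N2 = O2*3.76*22.4 = 0.09925000*3.76*22.4 = 8.35923 Nm^3
Total per kg = 1.52880 + 1.38880 + 8.35923 = 11.27683 Nm^3
Total = 11.27683 * 5.1 = 57.51 Nm^3


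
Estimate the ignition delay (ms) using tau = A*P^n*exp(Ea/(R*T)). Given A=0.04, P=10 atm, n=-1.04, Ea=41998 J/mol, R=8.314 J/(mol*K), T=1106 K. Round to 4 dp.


tau = A * P^n * exp(Ea/(R*T))
P^n = 10^(-1.04) = 0.09120108
Ea/(R*T) = 41998/(8.314*1106) = 4.567341
exp(Ea/(R*T)) = 96.287765
tau = 0.04 * 0.09120108 * 96.287765 = 0.3513 ms


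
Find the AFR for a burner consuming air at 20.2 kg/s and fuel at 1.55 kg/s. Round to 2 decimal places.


AFR = m_air / m_fuel
AFR = 20.2 / 1.55 = 13.03


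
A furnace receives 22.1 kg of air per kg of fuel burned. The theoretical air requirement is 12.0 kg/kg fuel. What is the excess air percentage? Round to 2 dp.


Excess air = actual - stoichiometric = 22.1 - 12.0 = 10.10 kg/kg fuel
Excess air % = (excess / stoich) * 100 = (10.10 / 12.0) * 100 = 84.17%


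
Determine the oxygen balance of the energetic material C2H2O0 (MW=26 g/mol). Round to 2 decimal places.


OB = -1600 * (2C + H/2 - O) / MW
Inner = 2*2 + 2/2 - 0 = 5.00
OB = -1600 * 5.00 / 26 = -307.69%


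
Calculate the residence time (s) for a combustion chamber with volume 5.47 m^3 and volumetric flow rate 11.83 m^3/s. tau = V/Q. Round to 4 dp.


tau = V / Q_flow
tau = 5.47 / 11.83 = 0.4624 s


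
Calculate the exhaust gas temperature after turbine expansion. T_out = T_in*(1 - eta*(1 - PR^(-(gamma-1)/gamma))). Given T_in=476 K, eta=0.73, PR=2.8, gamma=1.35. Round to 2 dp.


T_out = T_in * (1 - eta * (1 - PR^(-(gamma-1)/gamma)))
Exponent = -(1.35-1)/1.35 = -0.25925926
PR^exp = 2.8^(-0.25925926) = 0.76572026
Factor = 1 - 0.73*(1 - 0.76572026) = 0.82897579
T_out = 476 * 0.82897579 = 394.59 K


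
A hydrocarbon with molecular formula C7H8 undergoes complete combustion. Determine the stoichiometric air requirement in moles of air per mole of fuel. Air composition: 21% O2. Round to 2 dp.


Balanced combustion: C7H8 + 9 O2 -> 7 CO2 + 4 H2O
O2 needed = C + H/4 = 7 + 8/4 = 9.00 moles
Air moles = O2 / 0.21 = 9.00 / 0.21 = 42.86 moles air


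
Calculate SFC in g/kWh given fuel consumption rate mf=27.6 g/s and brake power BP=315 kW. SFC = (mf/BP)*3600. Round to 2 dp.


SFC = (mf / BP) * 3600
Rate = 27.6 / 315 = 0.087619 g/(s*kW)
SFC = 0.087619 * 3600 = 315.43 g/kWh


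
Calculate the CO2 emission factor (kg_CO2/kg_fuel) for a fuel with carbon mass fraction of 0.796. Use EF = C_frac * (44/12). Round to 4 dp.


EF = C_frac * (M_CO2 / M_C)
EF = 0.796 * (44/12)
EF = 0.796 * 3.666667 = 2.9187 kg_CO2/kg_fuel


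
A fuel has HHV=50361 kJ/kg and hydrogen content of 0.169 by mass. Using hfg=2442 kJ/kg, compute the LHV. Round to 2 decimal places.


LHV = HHV - hfg * 9 * H
Water correction = 2442 * 9 * 0.169 = 3714.282 kJ/kg
LHV = 50361 - 3714.282 = 46646.72 kJ/kg


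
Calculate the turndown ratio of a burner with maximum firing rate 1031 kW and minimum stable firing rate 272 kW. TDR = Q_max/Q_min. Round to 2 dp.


TDR = Q_max / Q_min
TDR = 1031 / 272 = 3.79


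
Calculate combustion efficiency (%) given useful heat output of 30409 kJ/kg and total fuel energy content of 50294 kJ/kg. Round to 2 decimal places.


Efficiency = (Q_useful / Q_fuel) * 100
Efficiency = (30409 / 50294) * 100
Efficiency = 0.6046 * 100 = 60.46%


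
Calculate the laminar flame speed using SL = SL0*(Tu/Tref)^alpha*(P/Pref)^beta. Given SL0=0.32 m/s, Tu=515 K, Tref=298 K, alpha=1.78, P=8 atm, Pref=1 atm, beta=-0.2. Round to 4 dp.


SL = SL0 * (Tu/Tref)^alpha * (P/Pref)^beta
T ratio = 515/298 = 1.72818792
(T ratio)^alpha = 1.72818792^1.78 = 2.647963
(P/Pref)^beta = 8^(-0.2) = 0.659754
SL = 0.32 * 2.647963 * 0.659754 = 0.5590 m/s


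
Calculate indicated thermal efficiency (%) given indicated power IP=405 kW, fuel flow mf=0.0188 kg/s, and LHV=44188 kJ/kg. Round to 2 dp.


eta_ith = (IP / (mf * LHV)) * 100
Denominator = 0.0188 * 44188 = 830.7344 kW
eta_ith = (405 / 830.7344) * 100 = 48.75%


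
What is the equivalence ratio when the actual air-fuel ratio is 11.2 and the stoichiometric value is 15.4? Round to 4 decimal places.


phi = AFR_stoich / AFR_actual
phi = 15.4 / 11.2 = 1.3750


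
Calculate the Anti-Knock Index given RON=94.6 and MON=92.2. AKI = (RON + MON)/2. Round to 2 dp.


AKI = (RON + MON) / 2
AKI = (94.6 + 92.2) / 2
AKI = 186.8 / 2 = 93.40


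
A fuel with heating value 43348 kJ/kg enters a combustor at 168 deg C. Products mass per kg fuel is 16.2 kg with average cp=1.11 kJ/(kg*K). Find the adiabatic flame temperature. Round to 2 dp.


T_ad = T_in + Hc / (m_p * cp)
Denominator = 16.2 * 1.11 = 17.9820
Temperature rise = 43348 / 17.9820 = 2410.63 K
T_ad = 168 + 2410.63 = 2578.63 deg C


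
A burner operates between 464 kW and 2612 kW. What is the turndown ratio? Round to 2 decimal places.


TDR = Q_max / Q_min
TDR = 2612 / 464 = 5.63


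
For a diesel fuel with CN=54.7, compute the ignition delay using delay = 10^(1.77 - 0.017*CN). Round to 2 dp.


delay = 10^(1.77 - 0.017*CN)
Exponent = 1.77 - 0.017*54.7 = 0.8401
delay = 10^0.8401 = 6.92 ms


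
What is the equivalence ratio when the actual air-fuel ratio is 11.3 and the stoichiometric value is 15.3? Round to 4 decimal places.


phi = AFR_stoich / AFR_actual
phi = 15.3 / 11.3 = 1.3540


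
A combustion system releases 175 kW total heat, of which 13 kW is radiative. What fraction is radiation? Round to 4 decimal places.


f_rad = Q_rad / Q_total
f_rad = 13 / 175 = 0.0743


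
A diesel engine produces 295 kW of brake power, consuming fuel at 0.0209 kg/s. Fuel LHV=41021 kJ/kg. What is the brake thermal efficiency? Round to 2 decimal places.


eta_BTE = (BP / (mf * LHV)) * 100
Denominator = 0.0209 * 41021 = 857.3389 kW
eta_BTE = (295 / 857.3389) * 100 = 34.41%


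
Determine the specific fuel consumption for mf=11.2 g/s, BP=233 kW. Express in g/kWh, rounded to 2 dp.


SFC = (mf / BP) * 3600
Rate = 11.2 / 233 = 0.048069 g/(s*kW)
SFC = 0.048069 * 3600 = 173.05 g/kWh


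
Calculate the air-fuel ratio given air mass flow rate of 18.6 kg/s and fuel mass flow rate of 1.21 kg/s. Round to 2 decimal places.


AFR = m_air / m_fuel
AFR = 18.6 / 1.21 = 15.37


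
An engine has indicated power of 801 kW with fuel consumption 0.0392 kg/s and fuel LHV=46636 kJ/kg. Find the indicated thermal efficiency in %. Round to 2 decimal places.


eta_ith = (IP / (mf * LHV)) * 100
Denominator = 0.0392 * 46636 = 1828.1312 kW
eta_ith = (801 / 1828.1312) * 100 = 43.82%


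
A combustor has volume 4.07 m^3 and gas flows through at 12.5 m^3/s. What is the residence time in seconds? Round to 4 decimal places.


tau = V / Q_flow
tau = 4.07 / 12.5 = 0.3256 s


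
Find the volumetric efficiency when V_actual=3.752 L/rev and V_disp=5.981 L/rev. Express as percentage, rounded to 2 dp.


eta_v = (V_actual / V_disp) * 100
Ratio = 3.752 / 5.981 = 0.6273
eta_v = 0.6273 * 100 = 62.73%


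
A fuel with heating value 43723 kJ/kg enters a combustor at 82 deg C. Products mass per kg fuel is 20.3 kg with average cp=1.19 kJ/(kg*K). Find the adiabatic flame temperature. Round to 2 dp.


T_ad = T_in + Hc / (m_p * cp)
Denominator = 20.3 * 1.19 = 24.1570
Temperature rise = 43723 / 24.1570 = 1809.95 K
T_ad = 82 + 1809.95 = 1891.95 deg C


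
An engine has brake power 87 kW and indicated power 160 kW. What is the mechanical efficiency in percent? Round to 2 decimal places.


eta_mech = (BP / IP) * 100
Ratio = 87 / 160 = 0.5438
eta_mech = 0.5438 * 100 = 54.38%


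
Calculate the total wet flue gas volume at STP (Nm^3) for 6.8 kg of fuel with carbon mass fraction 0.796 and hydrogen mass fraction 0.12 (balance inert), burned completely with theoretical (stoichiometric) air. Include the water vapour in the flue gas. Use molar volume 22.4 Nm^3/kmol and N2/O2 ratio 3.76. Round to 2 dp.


Per kg fuel: CO2 = (C/12 kmol)*22.4 = (0.796/12)*22.4 = 1.48587 Nm^3
Per kg fuel: H2O = (H/2 kmol)*22.4 = (0.12/2)*22.4 = 1.34400 Nm^3
O2 needed per kg fuel = C/12 + H/4 = 0.796/12 + 0.12/4 = 0.09633333 kmol
Per kg fuel: N2 = O2*3.76*22.4 = 0.09633333*3.76*22.4 = 8.11358 Nm^3
Total per kg = 1.48587 + 1.34400 + 8.11358 = 10.94345 Nm^3
Total = 10.94345 * 6.8 = 74.42 Nm^3


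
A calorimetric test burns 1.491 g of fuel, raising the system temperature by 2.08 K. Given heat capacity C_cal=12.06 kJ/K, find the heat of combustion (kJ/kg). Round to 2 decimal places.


Hc = C_cal * delta_T / m_fuel
Q_released = 12.06 * 2.08 = 25.0848 kJ
m_fuel = 1.491 g = 1.491/1000 kg = 0.001491 kg
Hc = 25.0848 / 0.001491 = 16824.14 kJ/kg


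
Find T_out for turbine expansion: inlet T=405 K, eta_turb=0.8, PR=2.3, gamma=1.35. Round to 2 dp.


T_out = T_in * (1 - eta * (1 - PR^(-(gamma-1)/gamma)))
Exponent = -(1.35-1)/1.35 = -0.25925926
PR^exp = 2.3^(-0.25925926) = 0.80578413
Factor = 1 - 0.8*(1 - 0.80578413) = 0.84462730
T_out = 405 * 0.84462730 = 342.07 K


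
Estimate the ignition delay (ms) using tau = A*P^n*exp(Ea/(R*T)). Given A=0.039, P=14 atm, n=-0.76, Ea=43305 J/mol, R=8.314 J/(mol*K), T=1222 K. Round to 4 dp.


tau = A * P^n * exp(Ea/(R*T))
P^n = 14^(-0.76) = 0.13456828
Ea/(R*T) = 43305/(8.314*1222) = 4.262426
exp(Ea/(R*T)) = 70.981952
tau = 0.039 * 0.13456828 * 70.981952 = 0.3725 ms


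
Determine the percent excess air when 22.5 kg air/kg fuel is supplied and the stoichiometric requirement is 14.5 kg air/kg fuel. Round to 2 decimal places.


Excess air = actual - stoichiometric = 22.5 - 14.5 = 8.00 kg/kg fuel
Excess air % = (excess / stoich) * 100 = (8.00 / 14.5) * 100 = 55.17%


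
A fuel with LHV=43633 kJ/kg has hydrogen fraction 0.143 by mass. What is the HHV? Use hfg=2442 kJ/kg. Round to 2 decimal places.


HHV = LHV + hfg * 9 * H
Water addition = 2442 * 9 * 0.143 = 3142.854 kJ/kg
HHV = 43633 + 3142.854 = 46775.85 kJ/kg


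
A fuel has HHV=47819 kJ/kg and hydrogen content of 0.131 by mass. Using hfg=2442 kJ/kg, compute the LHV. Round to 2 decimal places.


LHV = HHV - hfg * 9 * H
Water correction = 2442 * 9 * 0.131 = 2879.118 kJ/kg
LHV = 47819 - 2879.118 = 44939.88 kJ/kg


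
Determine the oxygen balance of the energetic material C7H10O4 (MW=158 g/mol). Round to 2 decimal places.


OB = -1600 * (2C + H/2 - O) / MW
Inner = 2*7 + 10/2 - 4 = 15.00
OB = -1600 * 15.00 / 158 = -151.90%


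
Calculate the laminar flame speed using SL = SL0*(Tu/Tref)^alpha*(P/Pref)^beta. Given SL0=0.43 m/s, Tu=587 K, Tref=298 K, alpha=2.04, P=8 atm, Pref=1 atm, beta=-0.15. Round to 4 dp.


SL = SL0 * (Tu/Tref)^alpha * (P/Pref)^beta
T ratio = 587/298 = 1.96979866
(T ratio)^alpha = 1.96979866^2.04 = 3.986764
(P/Pref)^beta = 8^(-0.15) = 0.732043
SL = 0.43 * 3.986764 * 0.732043 = 1.2549 m/s


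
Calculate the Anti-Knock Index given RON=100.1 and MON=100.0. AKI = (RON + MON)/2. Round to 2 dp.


AKI = (RON + MON) / 2
AKI = (100.1 + 100.0) / 2
AKI = 200.1 / 2 = 100.05


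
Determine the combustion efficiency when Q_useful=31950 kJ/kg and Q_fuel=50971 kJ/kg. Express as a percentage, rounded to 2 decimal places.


Efficiency = (Q_useful / Q_fuel) * 100
Efficiency = (31950 / 50971) * 100
Efficiency = 0.6268 * 100 = 62.68%


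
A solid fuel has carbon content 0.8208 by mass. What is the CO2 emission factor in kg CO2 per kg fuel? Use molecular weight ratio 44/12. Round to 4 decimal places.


EF = C_frac * (M_CO2 / M_C)
EF = 0.8208 * (44/12)
EF = 0.8208 * 3.666667 = 3.0096 kg_CO2/kg_fuel


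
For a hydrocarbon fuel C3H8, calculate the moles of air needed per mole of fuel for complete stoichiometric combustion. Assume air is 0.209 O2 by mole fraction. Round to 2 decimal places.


Balanced combustion: C3H8 + 5 O2 -> 3 CO2 + 4 H2O
O2 needed = C + H/4 = 3 + 8/4 = 5.00 moles
Air moles = O2 / 0.209 = 5.00 / 0.209 = 23.92 moles air


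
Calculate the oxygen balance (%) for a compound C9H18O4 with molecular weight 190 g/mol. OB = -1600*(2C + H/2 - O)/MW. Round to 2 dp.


OB = -1600 * (2C + H/2 - O) / MW
Inner = 2*9 + 18/2 - 4 = 23.00
OB = -1600 * 23.00 / 190 = -193.68%


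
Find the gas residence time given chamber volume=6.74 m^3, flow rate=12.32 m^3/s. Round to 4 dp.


tau = V / Q_flow
tau = 6.74 / 12.32 = 0.5471 s


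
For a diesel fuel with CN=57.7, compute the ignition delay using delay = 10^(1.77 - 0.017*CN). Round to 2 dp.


delay = 10^(1.77 - 0.017*CN)
Exponent = 1.77 - 0.017*57.7 = 0.7891
delay = 10^0.7891 = 6.15 ms


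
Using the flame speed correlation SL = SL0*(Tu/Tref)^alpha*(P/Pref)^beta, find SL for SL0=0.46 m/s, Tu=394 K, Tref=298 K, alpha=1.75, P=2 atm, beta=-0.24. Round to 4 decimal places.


SL = SL0 * (Tu/Tref)^alpha * (P/Pref)^beta
T ratio = 394/298 = 1.32214765
(T ratio)^alpha = 1.32214765^1.75 = 1.630196
(P/Pref)^beta = 2^(-0.24) = 0.846745
SL = 0.46 * 1.630196 * 0.846745 = 0.6350 m/s


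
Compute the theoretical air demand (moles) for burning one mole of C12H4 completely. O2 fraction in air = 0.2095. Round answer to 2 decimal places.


Balanced combustion: C12H4 + 13 O2 -> 12 CO2 + 2 H2O
O2 needed = C + H/4 = 12 + 4/4 = 13.00 moles
Air moles = O2 / 0.2095 = 13.00 / 0.2095 = 62.05 moles air


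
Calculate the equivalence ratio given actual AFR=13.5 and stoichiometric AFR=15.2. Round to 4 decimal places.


phi = AFR_stoich / AFR_actual
phi = 15.2 / 13.5 = 1.1259


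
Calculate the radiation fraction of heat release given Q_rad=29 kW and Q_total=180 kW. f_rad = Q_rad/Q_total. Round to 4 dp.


f_rad = Q_rad / Q_total
f_rad = 29 / 180 = 0.1611


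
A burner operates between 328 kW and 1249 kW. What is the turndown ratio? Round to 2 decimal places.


TDR = Q_max / Q_min
TDR = 1249 / 328 = 3.81


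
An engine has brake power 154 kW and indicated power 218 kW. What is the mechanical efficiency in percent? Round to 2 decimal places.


eta_mech = (BP / IP) * 100
Ratio = 154 / 218 = 0.7064
eta_mech = 0.7064 * 100 = 70.64%


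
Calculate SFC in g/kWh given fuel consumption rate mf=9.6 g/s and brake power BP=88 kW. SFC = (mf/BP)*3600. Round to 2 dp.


SFC = (mf / BP) * 3600
Rate = 9.6 / 88 = 0.109091 g/(s*kW)
SFC = 0.109091 * 3600 = 392.73 g/kWh


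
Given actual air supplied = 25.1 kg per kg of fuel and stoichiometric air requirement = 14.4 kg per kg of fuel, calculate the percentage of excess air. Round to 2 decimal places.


Excess air = actual - stoichiometric = 25.1 - 14.4 = 10.70 kg/kg fuel
Excess air % = (excess / stoich) * 100 = (10.70 / 14.4) * 100 = 74.31%


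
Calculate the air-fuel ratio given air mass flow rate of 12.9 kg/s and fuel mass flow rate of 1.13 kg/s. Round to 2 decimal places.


AFR = m_air / m_fuel
AFR = 12.9 / 1.13 = 11.42


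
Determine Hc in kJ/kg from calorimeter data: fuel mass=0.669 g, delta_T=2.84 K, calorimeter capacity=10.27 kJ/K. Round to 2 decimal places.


Hc = C_cal * delta_T / m_fuel
Q_released = 10.27 * 2.84 = 29.1668 kJ
m_fuel = 0.669 g = 0.669/1000 kg = 0.000669 kg
Hc = 29.1668 / 0.000669 = 43597.61 kJ/kg


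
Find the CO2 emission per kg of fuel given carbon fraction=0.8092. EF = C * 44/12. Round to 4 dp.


EF = C_frac * (M_CO2 / M_C)
EF = 0.8092 * (44/12)
EF = 0.8092 * 3.666667 = 2.9671 kg_CO2/kg_fuel


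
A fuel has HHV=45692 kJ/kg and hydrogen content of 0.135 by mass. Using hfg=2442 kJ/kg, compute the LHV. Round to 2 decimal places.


LHV = HHV - hfg * 9 * H
Water correction = 2442 * 9 * 0.135 = 2967.030 kJ/kg
LHV = 45692 - 2967.030 = 42724.97 kJ/kg


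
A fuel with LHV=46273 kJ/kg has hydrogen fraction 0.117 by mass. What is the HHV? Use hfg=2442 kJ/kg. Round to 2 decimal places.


HHV = LHV + hfg * 9 * H
Water addition = 2442 * 9 * 0.117 = 2571.426 kJ/kg
HHV = 46273 + 2571.426 = 48844.43 kJ/kg


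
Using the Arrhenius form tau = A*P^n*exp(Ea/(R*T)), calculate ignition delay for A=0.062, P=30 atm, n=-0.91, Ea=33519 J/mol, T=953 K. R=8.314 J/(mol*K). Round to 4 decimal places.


tau = A * P^n * exp(Ea/(R*T))
P^n = 30^(-0.91) = 0.04527096
Ea/(R*T) = 33519/(8.314*953) = 4.230465
exp(Ea/(R*T)) = 68.749211
tau = 0.062 * 0.04527096 * 68.749211 = 0.1930 ms


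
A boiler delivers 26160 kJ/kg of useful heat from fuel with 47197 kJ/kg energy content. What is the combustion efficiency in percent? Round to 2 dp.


Efficiency = (Q_useful / Q_fuel) * 100
Efficiency = (26160 / 47197) * 100
Efficiency = 0.5543 * 100 = 55.43%


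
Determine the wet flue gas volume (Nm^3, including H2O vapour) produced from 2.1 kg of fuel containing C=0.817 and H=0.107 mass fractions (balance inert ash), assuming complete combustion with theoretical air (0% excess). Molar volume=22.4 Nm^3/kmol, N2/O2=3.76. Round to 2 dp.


Per kg fuel: CO2 = (C/12 kmol)*22.4 = (0.817/12)*22.4 = 1.52507 Nm^3
Per kg fuel: H2O = (H/2 kmol)*22.4 = (0.107/2)*22.4 = 1.19840 Nm^3
O2 needed per kg fuel = C/12 + H/4 = 0.817/12 + 0.107/4 = 0.09483333 kmol
Per kg fuel: N2 = O2*3.76*22.4 = 0.09483333*3.76*22.4 = 7.98724 Nm^3
Total per kg = 1.52507 + 1.19840 + 7.98724 = 10.71071 Nm^3
Total = 10.71071 * 2.1 = 22.49 Nm^3


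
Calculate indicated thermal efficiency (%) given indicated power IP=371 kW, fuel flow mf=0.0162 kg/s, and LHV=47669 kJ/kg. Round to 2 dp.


eta_ith = (IP / (mf * LHV)) * 100
Denominator = 0.0162 * 47669 = 772.2378 kW
eta_ith = (371 / 772.2378) * 100 = 48.04%


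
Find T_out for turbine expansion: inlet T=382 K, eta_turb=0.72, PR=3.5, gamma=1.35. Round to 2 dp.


T_out = T_in * (1 - eta * (1 - PR^(-(gamma-1)/gamma)))
Exponent = -(1.35-1)/1.35 = -0.25925926
PR^exp = 3.5^(-0.25925926) = 0.72267881
Factor = 1 - 0.72*(1 - 0.72267881) = 0.80032874
T_out = 382 * 0.80032874 = 305.73 K


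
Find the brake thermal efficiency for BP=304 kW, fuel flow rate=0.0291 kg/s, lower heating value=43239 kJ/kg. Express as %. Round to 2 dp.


eta_BTE = (BP / (mf * LHV)) * 100
Denominator = 0.0291 * 43239 = 1258.2549 kW
eta_BTE = (304 / 1258.2549) * 100 = 24.16%


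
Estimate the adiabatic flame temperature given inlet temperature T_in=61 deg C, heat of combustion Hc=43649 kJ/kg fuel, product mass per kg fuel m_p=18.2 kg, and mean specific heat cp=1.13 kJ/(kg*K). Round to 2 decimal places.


T_ad = T_in + Hc / (m_p * cp)
Denominator = 18.2 * 1.13 = 20.5660
Temperature rise = 43649 / 20.5660 = 2122.39 K
T_ad = 61 + 2122.39 = 2183.39 deg C


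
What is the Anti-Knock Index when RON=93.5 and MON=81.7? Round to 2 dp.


AKI = (RON + MON) / 2
AKI = (93.5 + 81.7) / 2
AKI = 175.2 / 2 = 87.60


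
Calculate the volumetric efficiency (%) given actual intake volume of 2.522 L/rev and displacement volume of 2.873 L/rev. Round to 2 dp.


eta_v = (V_actual / V_disp) * 100
Ratio = 2.522 / 2.873 = 0.8778
eta_v = 0.8778 * 100 = 87.78%


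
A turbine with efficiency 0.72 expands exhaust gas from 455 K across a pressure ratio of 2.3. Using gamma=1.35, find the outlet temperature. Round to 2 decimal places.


T_out = T_in * (1 - eta * (1 - PR^(-(gamma-1)/gamma)))
Exponent = -(1.35-1)/1.35 = -0.25925926
PR^exp = 2.3^(-0.25925926) = 0.80578413
Factor = 1 - 0.72*(1 - 0.80578413) = 0.86016457
T_out = 455 * 0.86016457 = 391.37 K


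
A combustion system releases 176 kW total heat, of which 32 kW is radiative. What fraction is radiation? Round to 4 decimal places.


f_rad = Q_rad / Q_total
f_rad = 32 / 176 = 0.1818


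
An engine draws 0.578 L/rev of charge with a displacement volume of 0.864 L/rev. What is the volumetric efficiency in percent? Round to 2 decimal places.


eta_v = (V_actual / V_disp) * 100
Ratio = 0.578 / 0.864 = 0.6690
eta_v = 0.6690 * 100 = 66.90%


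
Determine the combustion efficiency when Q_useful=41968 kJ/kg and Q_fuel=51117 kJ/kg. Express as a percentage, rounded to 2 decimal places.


Efficiency = (Q_useful / Q_fuel) * 100
Efficiency = (41968 / 51117) * 100
Efficiency = 0.8210 * 100 = 82.10%


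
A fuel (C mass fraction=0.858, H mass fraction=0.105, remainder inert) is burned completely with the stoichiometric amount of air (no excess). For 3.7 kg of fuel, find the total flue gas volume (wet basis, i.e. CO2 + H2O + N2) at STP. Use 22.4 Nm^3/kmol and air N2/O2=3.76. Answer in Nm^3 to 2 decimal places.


Per kg fuel: CO2 = (C/12 kmol)*22.4 = (0.858/12)*22.4 = 1.60160 Nm^3
Per kg fuel: H2O = (H/2 kmol)*22.4 = (0.105/2)*22.4 = 1.17600 Nm^3
O2 needed per kg fuel = C/12 + H/4 = 0.858/12 + 0.105/4 = 0.09775000 kmol
Per kg fuel: N2 = O2*3.76*22.4 = 0.09775000*3.76*22.4 = 8.23290 Nm^3
Total per kg = 1.60160 + 1.17600 + 8.23290 = 11.01050 Nm^3
Total = 11.01050 * 3.7 = 40.74 Nm^3


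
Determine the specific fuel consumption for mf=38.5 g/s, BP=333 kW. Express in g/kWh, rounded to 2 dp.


SFC = (mf / BP) * 3600
Rate = 38.5 / 333 = 0.115616 g/(s*kW)
SFC = 0.115616 * 3600 = 416.22 g/kWh


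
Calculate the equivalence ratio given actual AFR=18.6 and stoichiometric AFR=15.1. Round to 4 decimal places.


phi = AFR_stoich / AFR_actual
phi = 15.1 / 18.6 = 0.8118


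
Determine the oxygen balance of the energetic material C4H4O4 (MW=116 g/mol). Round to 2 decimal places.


OB = -1600 * (2C + H/2 - O) / MW
Inner = 2*4 + 4/2 - 4 = 6.00
OB = -1600 * 6.00 / 116 = -82.76%


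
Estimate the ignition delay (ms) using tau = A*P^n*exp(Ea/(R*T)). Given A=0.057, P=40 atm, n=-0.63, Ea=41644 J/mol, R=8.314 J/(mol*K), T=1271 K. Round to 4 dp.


tau = A * P^n * exp(Ea/(R*T))
P^n = 40^(-0.63) = 0.09788186
Ea/(R*T) = 41644/(8.314*1271) = 3.940913
exp(Ea/(R*T)) = 51.465577
tau = 0.057 * 0.09788186 * 51.465577 = 0.2871 ms


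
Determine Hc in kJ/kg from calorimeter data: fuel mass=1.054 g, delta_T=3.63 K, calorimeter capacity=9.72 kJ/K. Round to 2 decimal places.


Hc = C_cal * delta_T / m_fuel
Q_released = 9.72 * 3.63 = 35.2836 kJ
m_fuel = 1.054 g = 1.054/1000 kg = 0.001054 kg
Hc = 35.2836 / 0.001054 = 33475.90 kJ/kg


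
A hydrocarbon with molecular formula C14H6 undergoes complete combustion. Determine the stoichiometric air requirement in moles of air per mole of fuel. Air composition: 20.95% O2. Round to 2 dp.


Balanced combustion: C14H6 + 15.5 O2 -> 14 CO2 + 3 H2O
O2 needed = C + H/4 = 14 + 6/4 = 15.50 moles
Air moles = O2 / 0.2095 = 15.50 / 0.2095 = 73.99 moles air


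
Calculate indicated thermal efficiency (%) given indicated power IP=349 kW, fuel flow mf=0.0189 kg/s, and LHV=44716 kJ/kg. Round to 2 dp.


eta_ith = (IP / (mf * LHV)) * 100
Denominator = 0.0189 * 44716 = 845.1324 kW
eta_ith = (349 / 845.1324) * 100 = 41.30%


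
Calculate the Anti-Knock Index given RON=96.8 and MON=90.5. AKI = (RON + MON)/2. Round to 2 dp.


AKI = (RON + MON) / 2
AKI = (96.8 + 90.5) / 2
AKI = 187.3 / 2 = 93.65


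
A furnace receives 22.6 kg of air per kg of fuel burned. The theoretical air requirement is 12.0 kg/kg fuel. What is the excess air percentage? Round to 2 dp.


Excess air = actual - stoichiometric = 22.6 - 12.0 = 10.60 kg/kg fuel
Excess air % = (excess / stoich) * 100 = (10.60 / 12.0) * 100 = 88.33%


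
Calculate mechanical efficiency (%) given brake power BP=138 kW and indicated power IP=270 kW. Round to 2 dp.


eta_mech = (BP / IP) * 100
Ratio = 138 / 270 = 0.5111
eta_mech = 0.5111 * 100 = 51.11%


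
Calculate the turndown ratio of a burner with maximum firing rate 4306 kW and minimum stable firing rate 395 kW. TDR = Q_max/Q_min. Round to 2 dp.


TDR = Q_max / Q_min
TDR = 4306 / 395 = 10.90


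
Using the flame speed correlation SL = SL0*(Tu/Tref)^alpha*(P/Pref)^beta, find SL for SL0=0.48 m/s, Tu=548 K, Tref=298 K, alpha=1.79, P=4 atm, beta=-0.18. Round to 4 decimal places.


SL = SL0 * (Tu/Tref)^alpha * (P/Pref)^beta
T ratio = 548/298 = 1.83892617
(T ratio)^alpha = 1.83892617^1.79 = 2.975569
(P/Pref)^beta = 4^(-0.18) = 0.779165
SL = 0.48 * 2.975569 * 0.779165 = 1.1129 m/s


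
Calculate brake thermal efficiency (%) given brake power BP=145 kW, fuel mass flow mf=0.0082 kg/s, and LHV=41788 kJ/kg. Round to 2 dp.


eta_BTE = (BP / (mf * LHV)) * 100
Denominator = 0.0082 * 41788 = 342.6616 kW
eta_BTE = (145 / 342.6616) * 100 = 42.32%


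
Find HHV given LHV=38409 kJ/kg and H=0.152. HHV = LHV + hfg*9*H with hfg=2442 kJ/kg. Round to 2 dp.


HHV = LHV + hfg * 9 * H
Water addition = 2442 * 9 * 0.152 = 3340.656 kJ/kg
HHV = 38409 + 3340.656 = 41749.66 kJ/kg


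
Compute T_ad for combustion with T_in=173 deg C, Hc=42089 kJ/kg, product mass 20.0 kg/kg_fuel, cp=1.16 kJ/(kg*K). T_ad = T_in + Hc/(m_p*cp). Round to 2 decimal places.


T_ad = T_in + Hc / (m_p * cp)
Denominator = 20.0 * 1.16 = 23.2000
Temperature rise = 42089 / 23.2000 = 1814.18 K
T_ad = 173 + 1814.18 = 1987.18 deg C


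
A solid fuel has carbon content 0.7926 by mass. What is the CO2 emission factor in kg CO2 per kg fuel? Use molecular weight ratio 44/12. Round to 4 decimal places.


EF = C_frac * (M_CO2 / M_C)
EF = 0.7926 * (44/12)
EF = 0.7926 * 3.666667 = 2.9062 kg_CO2/kg_fuel


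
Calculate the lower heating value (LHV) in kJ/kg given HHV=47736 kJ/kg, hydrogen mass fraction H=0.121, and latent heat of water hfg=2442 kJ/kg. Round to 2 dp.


LHV = HHV - hfg * 9 * H
Water correction = 2442 * 9 * 0.121 = 2659.338 kJ/kg
LHV = 47736 - 2659.338 = 45076.66 kJ/kg


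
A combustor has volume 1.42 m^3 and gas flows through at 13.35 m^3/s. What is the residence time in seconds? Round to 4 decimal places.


tau = V / Q_flow
tau = 1.42 / 13.35 = 0.1064 s


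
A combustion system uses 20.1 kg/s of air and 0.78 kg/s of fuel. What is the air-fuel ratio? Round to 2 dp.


AFR = m_air / m_fuel
AFR = 20.1 / 0.78 = 25.77


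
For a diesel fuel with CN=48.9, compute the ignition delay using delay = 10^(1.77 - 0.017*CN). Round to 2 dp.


delay = 10^(1.77 - 0.017*CN)
Exponent = 1.77 - 0.017*48.9 = 0.9387
delay = 10^0.9387 = 8.68 ms


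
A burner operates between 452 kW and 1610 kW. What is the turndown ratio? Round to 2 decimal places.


TDR = Q_max / Q_min
TDR = 1610 / 452 = 3.56
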